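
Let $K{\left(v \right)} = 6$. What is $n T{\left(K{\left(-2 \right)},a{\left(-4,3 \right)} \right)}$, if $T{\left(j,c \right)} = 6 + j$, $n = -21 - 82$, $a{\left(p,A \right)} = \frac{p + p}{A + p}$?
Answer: $-1236$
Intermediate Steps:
$a{\left(p,A \right)} = \frac{2 p}{A + p}$
$n = -103$
$n T{\left(K{\left(-2 \right)},a{\left(-4,3 \right)} \right)} = - 103 \left(6 + 6\right) = \left(-103\right) 12 = -1236$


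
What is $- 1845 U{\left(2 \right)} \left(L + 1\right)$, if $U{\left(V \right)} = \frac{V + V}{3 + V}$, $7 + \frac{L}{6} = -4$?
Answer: $95940$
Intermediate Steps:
$L = -66$ ($L = -42 + 6 \left(-4\right) = -42 - 24 = -66$)
$U{\left(V \right)} = \frac{2 V}{3 + V}$
$- 1845 U{\left(2 \right)} \left(L + 1\right) = - 1845 \cdot 2 \cdot 2 \frac{1}{3 + 2} \left(-66 + 1\right) = - 1845 \cdot 2 \cdot 2 \cdot \frac{1}{5} \left(-65\right) = - 1845 \cdot \frac{4}{5} \left(-65\right) = \left(-1845\right) \left(-52\right) = 95940$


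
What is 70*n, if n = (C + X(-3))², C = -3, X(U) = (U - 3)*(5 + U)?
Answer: 15750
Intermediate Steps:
X(U) = (-3 + U)*(5 + U)
n = 225 (n = (-3 + (-15 + (-3)² + 2*(-3)))² = (-3 + (-15 + 9 - 6))² = (-3 - 12)² = (-15)² = 225)
70*n = 70*225 = 15750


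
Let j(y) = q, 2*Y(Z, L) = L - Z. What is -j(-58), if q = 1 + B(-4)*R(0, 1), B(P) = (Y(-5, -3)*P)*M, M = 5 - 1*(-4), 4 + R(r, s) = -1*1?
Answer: -181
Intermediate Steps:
R(r, s) = -5 (R(r, s) = -4 - 1*1 = -4 - 1 = -5)
Y(Z, L) = L/2 - Z/2 (Y(Z, L) = (L - Z)/2 = L/2 - Z/2)
M = 9 (M = 5 + 4 = 9)
B(P) = 9*P (B(P) = (((½)*(-3) - ½*(-5))*P)*9 = ((-3/2 + 5/2)*P)*9 = (1*P)*9 = P*9 = 9*P)
q = 181 (q = 1 + (9*(-4))*(-5) = 1 - 36*(-5) = 1 + 180 = 181)
j(y) = 181
-j(-58) = -1*181 = -181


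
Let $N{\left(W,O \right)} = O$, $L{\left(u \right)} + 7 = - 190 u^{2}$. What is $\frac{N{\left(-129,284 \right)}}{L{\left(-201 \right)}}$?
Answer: $- \frac{284}{7676197} \approx -3.6997 \cdot 10^{-5}$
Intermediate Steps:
$L{\left(u \right)} = -7 - 190 u^{2}$
$\frac{N{\left(-129,284 \right)}}{L{\left(-201 \right)}} = \frac{284}{-7 - 190 \left(-201\right)^{2}} = \frac{284}{-7 - 7676190} = \frac{284}{-7676197} = 284 \left(- \frac{1}{7676197}\right) = - \frac{284}{7676197}$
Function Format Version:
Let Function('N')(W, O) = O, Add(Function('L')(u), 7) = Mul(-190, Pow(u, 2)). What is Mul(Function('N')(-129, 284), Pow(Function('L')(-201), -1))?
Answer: Rational(-284, 7676197) ≈ -3.6997e-5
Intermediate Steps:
Function('L')(u) = Add(-7, Mul(-190, Pow(u, 2)))
Mul(Function('N')(-129, 284), Pow(Function('L')(-201), -1)) = Mul(284, Pow(Add(-7, Mul(-190, Pow(-201, 2))), -1)) = Mul(284, Pow(Add(-7, Mul(-190, 40401)), -1)) = Mul(284, Pow(Add(-7, -7676190), -1)) = Mul(284, Pow(-7676197, -1)) = Mul(284, Rational(-1, 7676197)) = Rational(-284, 7676197)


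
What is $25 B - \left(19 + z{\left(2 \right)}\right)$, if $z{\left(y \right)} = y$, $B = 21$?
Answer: $504$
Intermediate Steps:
$25 B - \left(19 + z{\left(2 \right)}\right) = 25 \cdot 21 - 21 = 525 - 21 = 504$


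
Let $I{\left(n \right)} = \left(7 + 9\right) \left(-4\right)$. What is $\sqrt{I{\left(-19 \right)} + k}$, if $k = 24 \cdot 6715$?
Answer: $2 \sqrt{40274} \approx 401.37$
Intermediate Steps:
$I{\left(n \right)} = -64$ ($I{\left(n \right)} = 16 \left(-4\right) = -64$)
$k = 161160$
$\sqrt{I{\left(-19 \right)} + k} = \sqrt{-64 + 161160} = \sqrt{161096} = 2 \sqrt{40274}$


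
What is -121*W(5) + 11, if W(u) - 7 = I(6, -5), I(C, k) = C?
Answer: -1562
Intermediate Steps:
W(u) = 13 (W(u) = 7 + 6 = 13)
-121*W(5) + 11 = -121*13 + 11 = -1573 + 11 = -1562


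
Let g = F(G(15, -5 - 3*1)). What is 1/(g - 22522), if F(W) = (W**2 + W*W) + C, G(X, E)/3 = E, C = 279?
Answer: -1/21091 ≈ -4.7414e-5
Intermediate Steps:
G(X, E) = 3*E
F(W) = 279 + 2*W**2 (F(W) = (W**2 + W*W) + 279 = (W**2 + W**2) + 279 = 2*W**2 + 279 = 279 + 2*W**2)
g = 1431 (g = 279 + 2*(3*(-5 - 3*1))**2 = 279 + 2*(3*(-5 - 3))**2 = 279 + 2*(3*(-8))**2 = 279 + 2*(-24)**2 = 279 + 2*576 = 279 + 1152 = 1431)
1/(g - 22522) = 1/(1431 - 22522) = 1/(-21091) = -1/21091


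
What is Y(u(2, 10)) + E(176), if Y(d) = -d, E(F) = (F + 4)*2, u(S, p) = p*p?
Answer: 260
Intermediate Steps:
u(S, p) = p²
E(F) = 8 + 2*F (E(F) = (4 + F)*2 = 8 + 2*F)
Y(u(2, 10)) + E(176) = -1*10² + (8 + 2*176) = -1*100 + (8 + 352) = -100 + 360 = 260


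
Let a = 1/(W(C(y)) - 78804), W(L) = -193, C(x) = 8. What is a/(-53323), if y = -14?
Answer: 1/4212357031 ≈ 2.3740e-10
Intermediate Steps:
a = -1/78997 (a = 1/(-193 - 78804) = 1/(-78997) = -1/78997 ≈ -1.2659e-5)
a/(-53323) = -1/78997/(-53323) = -1/78997*(-1/53323) = 1/4212357031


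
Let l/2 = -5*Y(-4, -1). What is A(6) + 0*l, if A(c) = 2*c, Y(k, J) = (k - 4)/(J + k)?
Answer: 12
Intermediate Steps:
Y(k, J) = (-4 + k)/(J + k)
l = -16 (l = 2*(-5*(-4 - 4)/(-1 - 4)) = 2*(-5*(-8)/(-5)) = 2*(-(-1)*(-8)) = 2*(-5*8/5) = 2*(-8) = -16)
A(6) + 0*l = 2*6 + 0*(-16) = 12 + 0 = 12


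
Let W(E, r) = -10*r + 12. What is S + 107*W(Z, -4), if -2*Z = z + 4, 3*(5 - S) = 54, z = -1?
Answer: 5551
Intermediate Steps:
S = -13 (S = 5 - ⅓*54 = 5 - 18 = -13)
Z = -3/2 (Z = -(-1 + 4)/2 = -½*3 = -3/2 ≈ -1.5000)
W(E, r) = 12 - 10*r
S + 107*W(Z, -4) = -13 + 107*(12 - 10*(-4)) = -13 + 107*(12 + 40) = -13 + 107*52 = -13 + 5564 = 5551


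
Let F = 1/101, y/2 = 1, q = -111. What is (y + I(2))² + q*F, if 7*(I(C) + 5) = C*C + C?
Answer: 17286/4949 ≈ 3.4928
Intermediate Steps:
y = 2 (y = 2*1 = 2)
I(C) = -5 + C/7 + C²/7 (I(C) = -5 + (C*C + C)/7 = -5 + (C² + C)/7 = -5 + (C + C²)/7 = -5 + (C/7 + C²/7) = -5 + C/7 + C²/7)
F = 1/101 ≈ 0.0099010
(y + I(2))² + q*F = (2 + (-5 + (⅐)*2 + (⅐)*2²))² - 111*1/101 = (2 + (-5 + 2/7 + (⅐)*4))² - 111/101 = (2 + (-5 + 2/7 + 4/7))² - 111/101 = (2 - 29/7)² - 111/101 = (-15/7)² - 111/101 = 225/49 - 111/101 = 17286/4949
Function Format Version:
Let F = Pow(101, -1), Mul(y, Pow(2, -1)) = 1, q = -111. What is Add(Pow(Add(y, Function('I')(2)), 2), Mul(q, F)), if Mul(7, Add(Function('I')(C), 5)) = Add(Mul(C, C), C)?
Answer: Rational(17286, 4949) ≈ 3.4928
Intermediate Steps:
y = 2 (y = Mul(2, 1) = 2)
Function('I')(C) = Add(-5, Mul(Rational(1, 7), C), Mul(Rational(1, 7), Pow(C, 2))) (Function('I')(C) = Add(-5, Mul(Rational(1, 7), Add(Mul(C, C), C))) = Add(-5, Mul(Rational(1, 7), Add(Pow(C, 2), C))) = Add(-5, Mul(Rational(1, 7), Add(C, Pow(C, 2)))) = Add(-5, Add(Mul(Rational(1, 7), C), Mul(Rational(1, 7), Pow(C, 2)))) = Add(-5, Mul(Rational(1, 7), C), Mul(Rational(1, 7), Pow(C, 2))))
F = Rational(1, 101) ≈ 0.0099010
Add(Pow(Add(y, Function('I')(2)), 2), Mul(q, F)) = Add(Pow(Add(2, Add(-5, Mul(Rational(1, 7), 2), Mul(Rational(1, 7), Pow(2, 2)))), 2), Mul(-111, Rational(1, 101))) = Add(Pow(Add(2, Add(-5, Rational(2, 7), Mul(Rational(1, 7), 4))), 2), Rational(-111, 101)) = Add(Pow(Add(2, Add(-5, Rational(2, 7), Rational(4, 7))), 2), Rational(-111, 101)) = Add(Pow(Add(2, Rational(-29, 7)), 2), Rational(-111, 101)) = Add(Pow(Rational(-15, 7), 2), Rational(-111, 101)) = Add(Rational(225, 49), Rational(-111, 101)) = Rational(17286, 4949)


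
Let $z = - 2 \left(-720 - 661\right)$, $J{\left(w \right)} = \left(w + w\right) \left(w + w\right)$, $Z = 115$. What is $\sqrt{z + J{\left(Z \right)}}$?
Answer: $\sqrt{55662} \approx 235.93$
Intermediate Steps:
$J{\left(w \right)} = 4 w^{2}$ ($J{\left(w \right)} = 2 w 2 w = 4 w^{2}$)
$z = 2762$ ($z = - 2 \left(-720 - 661\right) = \left(-2\right) \left(-1381\right) = 2762$)
$\sqrt{z + J{\left(Z \right)}} = \sqrt{2762 + 4 \cdot 115^{2}} = \sqrt{2762 + 4 \cdot 13225} = \sqrt{2762 + 52900} = \sqrt{55662}$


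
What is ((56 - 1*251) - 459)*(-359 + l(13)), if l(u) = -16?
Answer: 245250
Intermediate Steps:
((56 - 1*251) - 459)*(-359 + l(13)) = ((56 - 1*251) - 459)*(-359 - 16) = ((56 - 251) - 459)*(-375) = (-195 - 459)*(-375) = -654*(-375) = 245250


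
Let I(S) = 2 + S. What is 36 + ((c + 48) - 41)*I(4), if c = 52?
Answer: 390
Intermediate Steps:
36 + ((c + 48) - 41)*I(4) = 36 + ((52 + 48) - 41)*(2 + 4) = 36 + (100 - 41)*6 = 36 + 59*6 = 36 + 354 = 390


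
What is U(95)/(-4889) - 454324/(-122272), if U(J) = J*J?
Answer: 279421309/149446952 ≈ 1.8697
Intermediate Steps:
U(J) = J**2
U(95)/(-4889) - 454324/(-122272) = 95**2/(-4889) - 454324/(-122272) = 9025*(-1/4889) - 454324*(-1/122272) = -9025/4889 + 113581/30568 = 279421309/149446952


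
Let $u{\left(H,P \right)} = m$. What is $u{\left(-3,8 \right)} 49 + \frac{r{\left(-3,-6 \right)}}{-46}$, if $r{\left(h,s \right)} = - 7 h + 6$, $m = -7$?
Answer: $- \frac{15805}{46} \approx -343.59$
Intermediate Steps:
$u{\left(H,P \right)} = -7$
$r{\left(h,s \right)} = 6 - 7 h$
$u{\left(-3,8 \right)} 49 + \frac{r{\left(-3,-6 \right)}}{-46} = \left(-7\right) 49 + \frac{6 - -21}{-46} = -343 + \left(6 + 21\right) \left(- \frac{1}{46}\right) = -343 + 27 \left(- \frac{1}{46}\right) = -343 - \frac{27}{46} = - \frac{15805}{46}$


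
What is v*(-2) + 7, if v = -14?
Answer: 35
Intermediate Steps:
v*(-2) + 7 = -14*(-2) + 7 = 28 + 7 = 35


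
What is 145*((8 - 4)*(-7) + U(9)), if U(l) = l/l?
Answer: -3915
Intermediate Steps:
U(l) = 1
145*((8 - 4)*(-7) + U(9)) = 145*((8 - 4)*(-7) + 1) = 145*(4*(-7) + 1) = 145*(-28 + 1) = 145*(-27) = -3915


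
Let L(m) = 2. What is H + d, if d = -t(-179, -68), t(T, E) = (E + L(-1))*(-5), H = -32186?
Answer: -32516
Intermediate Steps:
t(T, E) = -10 - 5*E (t(T, E) = (E + 2)*(-5) = (2 + E)*(-5) = -10 - 5*E)
d = -330 (d = -(-10 - 5*(-68)) = -(-10 + 340) = -1*330 = -330)
H + d = -32186 - 330 = -32516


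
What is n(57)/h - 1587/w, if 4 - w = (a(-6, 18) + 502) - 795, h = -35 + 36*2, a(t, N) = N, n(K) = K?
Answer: -14272/3441 ≈ -4.1476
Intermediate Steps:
h = 37 (h = -35 + 72 = 37)
w = 279 (w = 4 - ((18 + 502) - 795) = 4 - (520 - 795) = 4 - 1*(-275) = 4 + 275 = 279)
n(57)/h - 1587/w = 57/37 - 1587/279 = 57*(1/37) - 1587*1/279 = 57/37 - 529/93 = -14272/3441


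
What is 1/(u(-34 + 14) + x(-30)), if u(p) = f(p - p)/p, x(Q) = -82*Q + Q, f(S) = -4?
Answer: 5/12151 ≈ 0.00041149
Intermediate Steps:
x(Q) = -81*Q
u(p) = -4/p
1/(u(-34 + 14) + x(-30)) = 1/(-4/(-34 + 14) - 81*(-30)) = 1/(-4/(-20) + 2430) = 1/(-4*(-1/20) + 2430) = 1/(⅕ + 2430) = 1/(12151/5) = 5/12151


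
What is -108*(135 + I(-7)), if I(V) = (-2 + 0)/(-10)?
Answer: -73008/5 ≈ -14602.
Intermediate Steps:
I(V) = ⅕ (I(V) = -2*(-⅒) = ⅕)
-108*(135 + I(-7)) = -108*(135 + ⅕) = -108*676/5 = -73008/5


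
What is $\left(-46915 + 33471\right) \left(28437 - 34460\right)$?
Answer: $80973212$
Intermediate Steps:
$\left(-46915 + 33471\right) \left(28437 - 34460\right) = \left(-13444\right) \left(-6023\right) = 80973212$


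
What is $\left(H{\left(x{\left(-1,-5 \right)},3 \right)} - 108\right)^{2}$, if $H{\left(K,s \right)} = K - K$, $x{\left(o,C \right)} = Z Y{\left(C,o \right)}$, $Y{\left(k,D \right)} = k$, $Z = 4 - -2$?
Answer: $11664$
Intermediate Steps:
$Z = 6$ ($Z = 4 + 2 = 6$)
$x{\left(o,C \right)} = 6 C$
$H{\left(K,s \right)} = 0$
$\left(H{\left(x{\left(-1,-5 \right)},3 \right)} - 108\right)^{2} = \left(0 - 108\right)^{2} = \left(-108\right)^{2} = 11664$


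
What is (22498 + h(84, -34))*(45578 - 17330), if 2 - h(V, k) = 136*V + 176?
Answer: 307903200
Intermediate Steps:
h(V, k) = -174 - 136*V (h(V, k) = 2 - (136*V + 176) = 2 - (176 + 136*V) = 2 + (-176 - 136*V) = -174 - 136*V)
(22498 + h(84, -34))*(45578 - 17330) = (22498 + (-174 - 136*84))*(45578 - 17330) = (22498 + (-174 - 11424))*28248 = (22498 - 11598)*28248 = 10900*28248 = 307903200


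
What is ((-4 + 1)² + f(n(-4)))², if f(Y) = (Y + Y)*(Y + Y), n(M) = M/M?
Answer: 169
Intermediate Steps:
n(M) = 1
f(Y) = 4*Y² (f(Y) = (2*Y)*(2*Y) = 4*Y²)
((-4 + 1)² + f(n(-4)))² = ((-4 + 1)² + 4*1²)² = ((-3)² + 4*1)² = (9 + 4)² = 13² = 169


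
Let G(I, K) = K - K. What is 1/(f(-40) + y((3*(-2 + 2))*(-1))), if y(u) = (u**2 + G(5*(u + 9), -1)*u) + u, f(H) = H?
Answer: -1/40 ≈ -0.025000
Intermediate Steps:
G(I, K) = 0
y(u) = u + u**2 (y(u) = (u**2 + 0*u) + u = (u**2 + 0) + u = u**2 + u = u + u**2)
1/(f(-40) + y((3*(-2 + 2))*(-1))) = 1/(-40 + ((3*(-2 + 2))*(-1))*(1 + (3*(-2 + 2))*(-1))) = 1/(-40 + ((3*0)*(-1))*(1 + (3*0)*(-1))) = 1/(-40 + (0*(-1))*(1 + 0*(-1))) = 1/(-40 + 0*(1 + 0)) = 1/(-40 + 0*1) = 1/(-40 + 0) = 1/(-40) = -1/40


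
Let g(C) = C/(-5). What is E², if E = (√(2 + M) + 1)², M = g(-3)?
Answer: (5 + √65)⁴/625 ≈ 46.579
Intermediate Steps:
g(C) = -C/5 (g(C) = C*(-⅕) = -C/5)
M = ⅗ (M = -⅕*(-3) = ⅗ ≈ 0.60000)
E = (1 + √65/5)² (E = (√(2 + ⅗) + 1)² = (√(13/5) + 1)² = (√65/5 + 1)² = (1 + √65/5)² ≈ 6.8249)
E² = ((5 + √65)²/25)² = (5 + √65)⁴/625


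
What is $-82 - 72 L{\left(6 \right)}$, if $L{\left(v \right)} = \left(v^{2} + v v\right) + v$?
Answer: $-5698$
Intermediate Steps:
$L{\left(v \right)} = v + 2 v^{2}$ ($L{\left(v \right)} = \left(v^{2} + v^{2}\right) + v = 2 v^{2} + v = v + 2 v^{2}$)
$-82 - 72 L{\left(6 \right)} = -82 - 72 \cdot 6 \left(1 + 2 \cdot 6\right) = -82 - 72 \cdot 6 \left(1 + 12\right) = -82 - 72 \cdot 6 \cdot 13 = -82 - 5616 = -5698$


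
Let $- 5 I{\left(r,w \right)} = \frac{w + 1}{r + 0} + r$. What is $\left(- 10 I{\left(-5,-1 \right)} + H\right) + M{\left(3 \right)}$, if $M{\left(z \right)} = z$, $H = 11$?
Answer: $4$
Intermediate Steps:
$I{\left(r,w \right)} = - \frac{r}{5} - \frac{1 + w}{5 r}$ ($I{\left(r,w \right)} = - \frac{\frac{w + 1}{r + 0} + r}{5} = - \frac{\frac{1 + w}{r} + r}{5} = - \frac{r + \frac{1 + w}{r}}{5} = - \frac{r}{5} - \frac{1 + w}{5 r}$)
$\left(- 10 I{\left(-5,-1 \right)} + H\right) + M{\left(3 \right)} = \left(- 10 \frac{-1 - -1 - \left(-5\right)^{2}}{5 \left(-5\right)} + 11\right) + 3 = \left(- 10 \cdot \frac{1}{5} \left(- \frac{1}{5}\right) \left(-1 + 1 - 25\right) + 11\right) + 3 = \left(- 10 \cdot \frac{1}{5} \left(- \frac{1}{5}\right) \left(-25\right) + 11\right) + 3 = \left(\left(-10\right) 1 + 11\right) + 3 = \left(-10 + 11\right) + 3 = 1 + 3 = 4$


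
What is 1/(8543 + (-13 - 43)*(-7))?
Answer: 1/8935 ≈ 0.00011192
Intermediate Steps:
1/(8543 + (-13 - 43)*(-7)) = 1/(8543 - 56*(-7)) = 1/(8543 + 392) = 1/8935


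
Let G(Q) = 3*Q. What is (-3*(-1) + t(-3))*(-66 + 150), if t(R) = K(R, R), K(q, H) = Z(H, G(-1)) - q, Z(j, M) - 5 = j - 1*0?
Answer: 672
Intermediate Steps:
Z(j, M) = 5 + j (Z(j, M) = 5 + (j - 1*0) = 5 + (j + 0) = 5 + j)
K(q, H) = 5 + H - q (K(q, H) = (5 + H) - q = 5 + H - q)
t(R) = 5 (t(R) = 5 + R - R = 5)
(-3*(-1) + t(-3))*(-66 + 150) = (-3*(-1) + 5)*(-66 + 150) = (3 + 5)*84 = 8*84 = 672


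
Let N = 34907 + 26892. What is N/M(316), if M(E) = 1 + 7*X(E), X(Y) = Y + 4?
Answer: 61799/2241 ≈ 27.577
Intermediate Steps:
X(Y) = 4 + Y
M(E) = 29 + 7*E (M(E) = 1 + 7*(4 + E) = 1 + (28 + 7*E) = 29 + 7*E)
N = 61799
N/M(316) = 61799/(29 + 7*316) = 61799/(29 + 2212) = 61799/2241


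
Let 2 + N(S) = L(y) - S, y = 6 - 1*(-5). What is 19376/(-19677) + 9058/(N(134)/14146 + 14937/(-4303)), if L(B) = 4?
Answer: -602356938742/231374347 ≈ -2603.4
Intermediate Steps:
y = 11 (y = 6 + 5 = 11)
N(S) = 2 - S (N(S) = -2 + (4 - S) = 2 - S)
19376/(-19677) + 9058/(N(134)/14146 + 14937/(-4303)) = 19376/(-19677) + 9058/((2 - 1*134)/14146 + 14937/(-4303)) = 19376*(-1/19677) + 9058/((2 - 134)*(1/14146) + 14937*(-1/4303)) = -2768/2811 + 9058/(-132*1/14146 - 1149/331) = -2768/2811 + 9058/(-6/643 - 1149/331) = -2768/2811 + 9058/(-740793/212833) = -2768/2811 + 9058*(-212833/740793) = -2768/2811 - 1927841314/740793 = -602356938742/231374347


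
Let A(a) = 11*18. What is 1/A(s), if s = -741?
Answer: 1/198 ≈ 0.0050505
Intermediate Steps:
A(a) = 198
1/A(s) = 1/198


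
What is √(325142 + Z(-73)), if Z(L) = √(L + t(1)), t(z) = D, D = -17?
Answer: √(325142 + 3*I*√10) ≈ 570.21 + 0.008*I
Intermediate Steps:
t(z) = -17
Z(L) = √(-17 + L) (Z(L) = √(L - 17) = √(-17 + L))
√(325142 + Z(-73)) = √(325142 + √(-17 - 73)) = √(325142 + √(-90)) = √(325142 + 3*I*√10)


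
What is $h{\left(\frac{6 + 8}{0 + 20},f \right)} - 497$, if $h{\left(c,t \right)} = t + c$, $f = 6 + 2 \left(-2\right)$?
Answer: $- \frac{4943}{10} \approx -494.3$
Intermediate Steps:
$f = 2$ ($f = 6 - 4 = 2$)
$h{\left(c,t \right)} = c + t$
$h{\left(\frac{6 + 8}{0 + 20},f \right)} - 497 = \left(\frac{6 + 8}{0 + 20} + 2\right) - 497 = \left(\frac{14}{20} + 2\right) - 497 = \left(14 \cdot \frac{1}{20} + 2\right) - 497 = \left(\frac{7}{10} + 2\right) - 497 = \frac{27}{10} - 497 = - \frac{4943}{10}$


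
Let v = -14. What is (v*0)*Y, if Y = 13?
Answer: 0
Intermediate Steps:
(v*0)*Y = -14*0*13 = 0*13 = 0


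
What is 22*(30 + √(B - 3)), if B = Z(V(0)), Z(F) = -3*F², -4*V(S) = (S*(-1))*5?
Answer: 660 + 22*I*√3 ≈ 660.0 + 38.105*I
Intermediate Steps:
V(S) = 5*S/4 (V(S) = -S*(-1)*5/4 = -(-S)*5/4 = -(-5)*S/4 = 5*S/4)
B = 0 (B = -3*((5/4)*0)² = -3*0² = -3*0 = 0)
22*(30 + √(B - 3)) = 22*(30 + √(0 - 3)) = 22*(30 + √(-3)) = 22*(30 + I*√3) = 660 + 22*I*√3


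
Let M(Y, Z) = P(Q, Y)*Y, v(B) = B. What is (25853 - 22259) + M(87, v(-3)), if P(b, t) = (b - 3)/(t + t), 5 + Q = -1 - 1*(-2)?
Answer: 7181/2 ≈ 3590.5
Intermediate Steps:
Q = -4 (Q = -5 + (-1 - 1*(-2)) = -5 + (-1 + 2) = -5 + 1 = -4)
P(b, t) = (-3 + b)/(2*t) (P(b, t) = (-3 + b)/((2*t)) = (-3 + b)*(1/(2*t)) = (-3 + b)/(2*t))
M(Y, Z) = -7/2 (M(Y, Z) = ((-3 - 4)/(2*Y))*Y = ((½)*(-7)/Y)*Y = (-7/(2*Y))*Y = -7/2)
(25853 - 22259) + M(87, v(-3)) = (25853 - 22259) - 7/2 = 3594 - 7/2 = 7181/2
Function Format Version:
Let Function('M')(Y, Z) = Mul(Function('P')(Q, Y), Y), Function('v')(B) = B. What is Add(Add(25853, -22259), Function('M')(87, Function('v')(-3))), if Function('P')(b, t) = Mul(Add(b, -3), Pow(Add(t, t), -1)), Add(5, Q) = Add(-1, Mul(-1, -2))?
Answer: Rational(7181, 2) ≈ 3590.5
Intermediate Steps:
Q = -4 (Q = Add(-5, Add(-1, Mul(-1, -2))) = Add(-5, Add(-1, 2)) = Add(-5, 1) = -4)
Function('P')(b, t) = Mul(Rational(1, 2), Pow(t, -1), Add(-3, b)) (Function('P')(b, t) = Mul(Add(-3, b), Pow(Mul(2, t), -1)) = Mul(Add(-3, b), Mul(Rational(1, 2), Pow(t, -1))) = Mul(Rational(1, 2), Pow(t, -1), Add(-3, b)))
Function('M')(Y, Z) = Rational(-7, 2) (Function('M')(Y, Z) = Mul(Mul(Rational(1, 2), Pow(Y, -1), Add(-3, -4)), Y) = Mul(Mul(Rational(1, 2), Pow(Y, -1), -7), Y) = Mul(Mul(Rational(-7, 2), Pow(Y, -1)), Y) = Rational(-7, 2))
Add(Add(25853, -22259), Function('M')(87, Function('v')(-3))) = Add(Add(25853, -22259), Rational(-7, 2)) = Add(3594, Rational(-7, 2)) = Rational(7181, 2)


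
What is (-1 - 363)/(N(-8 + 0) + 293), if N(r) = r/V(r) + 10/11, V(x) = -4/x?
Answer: -4004/3057 ≈ -1.3098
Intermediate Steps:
N(r) = 10/11 - r²/4 (N(r) = r/((-4/r)) + 10/11 = r*(-r/4) + 10*(1/11) = -r²/4 + 10/11 = 10/11 - r²/4)
(-1 - 363)/(N(-8 + 0) + 293) = (-1 - 363)/((10/11 - (-8 + 0)²/4) + 293) = -364/((10/11 - ¼*(-8)²) + 293) = -364/((10/11 - ¼*64) + 293) = -364/((10/11 - 16) + 293) = -364/(-166/11 + 293) = -364/3057/11 = -364*11/3057 = -4004/3057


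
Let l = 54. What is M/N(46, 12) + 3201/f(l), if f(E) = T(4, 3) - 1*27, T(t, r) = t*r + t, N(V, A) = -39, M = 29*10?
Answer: -11639/39 ≈ -298.44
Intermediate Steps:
M = 290
T(t, r) = t + r*t (T(t, r) = r*t + t = t + r*t)
f(E) = -11 (f(E) = 4*(1 + 3) - 1*27 = 4*4 - 27 = 16 - 27 = -11)
M/N(46, 12) + 3201/f(l) = 290/(-39) + 3201/(-11) = 290*(-1/39) + 3201*(-1/11) = -290/39 - 291 = -11639/39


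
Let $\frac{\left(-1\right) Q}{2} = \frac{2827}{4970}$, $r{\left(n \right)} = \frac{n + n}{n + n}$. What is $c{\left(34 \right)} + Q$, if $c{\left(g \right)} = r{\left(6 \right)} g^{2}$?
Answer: $\frac{2869833}{2485} \approx 1154.9$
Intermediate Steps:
$r{\left(n \right)} = 1$ ($r{\left(n \right)} = \frac{2 n}{2 n} = 2 n \frac{1}{2 n} = 1$)
$Q = - \frac{2827}{2485}$ ($Q = - 2 \cdot \frac{2827}{4970} = - 2 \cdot 2827 \cdot \frac{1}{4970} = \left(-2\right) \frac{2827}{4970} = - \frac{2827}{2485} \approx -1.1376$)
$c{\left(g \right)} = g^{2}$ ($c{\left(g \right)} = 1 g^{2} = g^{2}$)
$c{\left(34 \right)} + Q = 34^{2} - \frac{2827}{2485} = 1156 - \frac{2827}{2485} = \frac{2869833}{2485}$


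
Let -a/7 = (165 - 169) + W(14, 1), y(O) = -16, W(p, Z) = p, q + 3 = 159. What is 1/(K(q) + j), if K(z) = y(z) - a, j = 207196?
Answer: 1/207250 ≈ 4.8251e-6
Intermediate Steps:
q = 156 (q = -3 + 159 = 156)
a = -70 (a = -7*((165 - 169) + 14) = -7*(-4 + 14) = -7*10 = -70)
K(z) = 54 (K(z) = -16 - 1*(-70) = -16 + 70 = 54)
1/(K(q) + j) = 1/(54 + 207196) = 1/207250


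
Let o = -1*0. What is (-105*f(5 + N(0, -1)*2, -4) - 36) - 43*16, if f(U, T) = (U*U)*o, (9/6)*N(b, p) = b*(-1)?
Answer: -724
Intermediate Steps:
N(b, p) = -2*b/3 (N(b, p) = 2*(b*(-1))/3 = 2*(-b)/3 = -2*b/3)
o = 0
f(U, T) = 0 (f(U, T) = (U*U)*0 = U²*0 = 0)
(-105*f(5 + N(0, -1)*2, -4) - 36) - 43*16 = (-105*0 - 36) - 43*16 = (0 - 36) - 688 = -36 - 688 = -724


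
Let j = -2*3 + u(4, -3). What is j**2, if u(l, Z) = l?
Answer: 4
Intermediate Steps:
j = -2 (j = -2*3 + 4 = -6 + 4 = -2)
j**2 = (-2)**2 = 4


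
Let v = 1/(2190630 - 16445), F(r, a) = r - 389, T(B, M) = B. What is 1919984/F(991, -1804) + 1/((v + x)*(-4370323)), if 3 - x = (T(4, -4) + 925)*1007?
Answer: 1219055271179806972127467/382227806716224583611 ≈ 3189.3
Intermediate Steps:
F(r, a) = -389 + r
v = 1/2174185 ≈ 4.5994e-7
x = -935500 (x = 3 - (4 + 925)*1007 = 3 - 929*1007 = 3 - 1*935503 = 3 - 935503 = -935500)
1919984/F(991, -1804) + 1/((v + x)*(-4370323)) = 1919984/(-389 + 991) + 1/((1/2174185 - 935500)*(-4370323)) = 1919984/602 - 1/4370323/(-2033950067499/2174185) = 1919984*(1/602) - 2174185/2033950067499*(-1/4370323) = 959992/301 + 2174185/8889018760842432177 = 1219055271179806972127467/382227806716224583611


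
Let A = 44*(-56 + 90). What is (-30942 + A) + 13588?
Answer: -15858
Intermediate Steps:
A = 1496 (A = 44*34 = 1496)
(-30942 + A) + 13588 = (-30942 + 1496) + 13588 = -29446 + 13588 = -15858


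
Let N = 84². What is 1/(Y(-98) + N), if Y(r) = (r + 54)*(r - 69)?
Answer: 1/14404 ≈ 6.9425e-5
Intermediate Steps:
Y(r) = (-69 + r)*(54 + r) (Y(r) = (54 + r)*(-69 + r) = (-69 + r)*(54 + r))
N = 7056
1/(Y(-98) + N) = 1/((-3726 + (-98)² - 15*(-98)) + 7056) = 1/((-3726 + 9604 + 1470) + 7056) = 1/(7348 + 7056) = 1/14404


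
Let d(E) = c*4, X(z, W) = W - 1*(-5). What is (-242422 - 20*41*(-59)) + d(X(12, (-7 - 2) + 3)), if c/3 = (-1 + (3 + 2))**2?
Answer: -193850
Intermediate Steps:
X(z, W) = 5 + W (X(z, W) = W + 5 = 5 + W)
c = 48 (c = 3*(-1 + (3 + 2))**2 = 3*(-1 + 5)**2 = 3*4**2 = 3*16 = 48)
d(E) = 192 (d(E) = 48*4 = 192)
(-242422 - 20*41*(-59)) + d(X(12, (-7 - 2) + 3)) = (-242422 - 20*41*(-59)) + 192 = (-242422 - 820*(-59)) + 192 = (-242422 + 48380) + 192 = -194042 + 192 = -193850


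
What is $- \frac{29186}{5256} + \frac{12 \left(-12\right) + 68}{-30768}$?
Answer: $- \frac{2337488}{421137} \approx -5.5504$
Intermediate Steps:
$- \frac{29186}{5256} + \frac{12 \left(-12\right) + 68}{-30768} = \left(-29186\right) \frac{1}{5256} + \left(-144 + 68\right) \left(- \frac{1}{30768}\right) = - \frac{14593}{2628} - - \frac{19}{7692} = - \frac{14593}{2628} + \frac{19}{7692} = - \frac{2337488}{421137}$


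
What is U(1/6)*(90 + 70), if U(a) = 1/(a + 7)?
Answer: 960/43 ≈ 22.326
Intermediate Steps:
U(a) = 1/(7 + a)
U(1/6)*(90 + 70) = (90 + 70)/(7 + 1/6) = 160/(7 + ⅙) = 160/(43/6) = (6/43)*160 = 960/43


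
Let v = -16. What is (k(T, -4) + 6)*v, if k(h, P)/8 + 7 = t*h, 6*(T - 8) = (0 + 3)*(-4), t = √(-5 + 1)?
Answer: 800 - 1536*I ≈ 800.0 - 1536.0*I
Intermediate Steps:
t = 2*I (t = √(-4) = 2*I ≈ 2.0*I)
T = 6 (T = 8 + ((0 + 3)*(-4))/6 = 8 + (3*(-4))/6 = 8 + (⅙)*(-12) = 8 - 2 = 6)
k(h, P) = -56 + 16*I*h (k(h, P) = -56 + 8*((2*I)*h) = -56 + 8*(2*I*h) = -56 + 16*I*h)
(k(T, -4) + 6)*v = ((-56 + 16*I*6) + 6)*(-16) = ((-56 + 96*I) + 6)*(-16) = (-50 + 96*I)*(-16) = 800 - 1536*I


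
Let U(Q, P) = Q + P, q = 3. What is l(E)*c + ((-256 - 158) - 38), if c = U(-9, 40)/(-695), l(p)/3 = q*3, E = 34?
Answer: -314977/695 ≈ -453.20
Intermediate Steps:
U(Q, P) = P + Q
l(p) = 27 (l(p) = 3*(3*3) = 3*9 = 27)
c = -31/695 (c = (40 - 9)/(-695) = 31*(-1/695) = -31/695 ≈ -0.044604)
l(E)*c + ((-256 - 158) - 38) = 27*(-31/695) + ((-256 - 158) - 38) = -837/695 + (-414 - 38) = -837/695 - 452 = -314977/695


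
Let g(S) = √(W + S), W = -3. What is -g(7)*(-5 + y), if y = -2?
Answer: 14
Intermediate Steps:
g(S) = √(-3 + S)
-g(7)*(-5 + y) = -√(-3 + 7)*(-5 - 2) = -√4*(-7) = -2*(-7) = -1*(-14) = 14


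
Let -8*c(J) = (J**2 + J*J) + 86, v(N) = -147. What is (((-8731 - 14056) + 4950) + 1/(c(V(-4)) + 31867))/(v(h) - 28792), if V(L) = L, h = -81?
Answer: 2272594329/3687089051 ≈ 0.61637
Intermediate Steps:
c(J) = -43/4 - J**2/4 (c(J) = -((J**2 + J*J) + 86)/8 = -((J**2 + J**2) + 86)/8 = -(2*J**2 + 86)/8 = -(86 + 2*J**2)/8 = -43/4 - J**2/4)
(((-8731 - 14056) + 4950) + 1/(c(V(-4)) + 31867))/(v(h) - 28792) = (((-8731 - 14056) + 4950) + 1/((-43/4 - 1/4*(-4)**2) + 31867))/(-147 - 28792) = ((-22787 + 4950) + 1/((-43/4 - 1/4*16) + 31867))/(-28939) = (-17837 + 1/((-43/4 - 4) + 31867))*(-1/28939) = (-17837 + 1/(-59/4 + 31867))*(-1/28939) = (-17837 + 1/(127409/4))*(-1/28939) = (-17837 + 4/127409)*(-1/28939) = -2272594329/127409*(-1/28939) = 2272594329/3687089051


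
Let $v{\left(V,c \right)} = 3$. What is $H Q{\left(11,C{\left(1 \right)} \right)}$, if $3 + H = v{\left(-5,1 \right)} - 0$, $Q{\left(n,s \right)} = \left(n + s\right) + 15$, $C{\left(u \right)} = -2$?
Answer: $0$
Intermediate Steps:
$Q{\left(n,s \right)} = 15 + n + s$
$H = 0$ ($H = -3 + \left(3 - 0\right) = -3 + \left(3 + 0\right) = -3 + 3 = 0$)
$H Q{\left(11,C{\left(1 \right)} \right)} = 0 \left(15 + 11 - 2\right) = 0 \cdot 24 = 0$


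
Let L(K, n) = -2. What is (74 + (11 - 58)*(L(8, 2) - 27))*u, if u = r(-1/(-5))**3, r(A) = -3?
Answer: -38799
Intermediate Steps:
u = -27 (u = (-3)**3 = -27)
(74 + (11 - 58)*(L(8, 2) - 27))*u = (74 + (11 - 58)*(-2 - 27))*(-27) = (74 - 47*(-29))*(-27) = (74 + 1363)*(-27) = 1437*(-27) = -38799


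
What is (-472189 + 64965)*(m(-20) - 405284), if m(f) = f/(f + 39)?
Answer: 3135794205184/19 ≈ 1.6504e+11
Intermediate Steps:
m(f) = f/(39 + f)
(-472189 + 64965)*(m(-20) - 405284) = (-472189 + 64965)*(-20/(39 - 20) - 405284) = -407224*(-20/19 - 405284) = -407224*(-7700416/19) = 3135794205184/19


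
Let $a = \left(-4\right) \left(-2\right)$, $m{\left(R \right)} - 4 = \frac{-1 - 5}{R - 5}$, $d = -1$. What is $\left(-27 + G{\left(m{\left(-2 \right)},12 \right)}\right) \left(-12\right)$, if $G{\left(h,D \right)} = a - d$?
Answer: $216$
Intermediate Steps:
$m{\left(R \right)} = 4 - \frac{6}{-5 + R}$ ($m{\left(R \right)} = 4 + \frac{-1 - 5}{R - 5} = 4 - \frac{6}{-5 + R}$)
$a = 8$
$G{\left(h,D \right)} = 9$ ($G{\left(h,D \right)} = 8 - -1 = 8 + 1 = 9$)
$\left(-27 + G{\left(m{\left(-2 \right)},12 \right)}\right) \left(-12\right) = \left(-27 + 9\right) \left(-12\right) = \left(-18\right) \left(-12\right) = 216$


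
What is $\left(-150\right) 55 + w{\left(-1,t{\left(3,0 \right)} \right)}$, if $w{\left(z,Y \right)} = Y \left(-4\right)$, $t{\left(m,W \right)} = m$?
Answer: $-8262$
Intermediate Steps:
$w{\left(z,Y \right)} = - 4 Y$
$\left(-150\right) 55 + w{\left(-1,t{\left(3,0 \right)} \right)} = \left(-150\right) 55 - 12 = -8250 - 12 = -8262$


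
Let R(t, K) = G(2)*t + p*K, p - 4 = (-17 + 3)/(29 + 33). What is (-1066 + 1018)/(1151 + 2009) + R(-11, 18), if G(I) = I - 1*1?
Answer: 696989/12245 ≈ 56.920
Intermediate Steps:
G(I) = -1 + I (G(I) = I - 1 = -1 + I)
p = 117/31 (p = 4 + (-17 + 3)/(29 + 33) = 4 - 14/62 = 4 - 14*1/62 = 4 - 7/31 = 117/31 ≈ 3.7742)
R(t, K) = t + 117*K/31 (R(t, K) = (-1 + 2)*t + 117*K/31 = 1*t + 117*K/31 = t + 117*K/31)
(-1066 + 1018)/(1151 + 2009) + R(-11, 18) = (-1066 + 1018)/(1151 + 2009) + (-11 + (117/31)*18) = -48/3160 + (-11 + 2106/31) = -48*1/3160 + 1765/31 = -6/395 + 1765/31 = 696989/12245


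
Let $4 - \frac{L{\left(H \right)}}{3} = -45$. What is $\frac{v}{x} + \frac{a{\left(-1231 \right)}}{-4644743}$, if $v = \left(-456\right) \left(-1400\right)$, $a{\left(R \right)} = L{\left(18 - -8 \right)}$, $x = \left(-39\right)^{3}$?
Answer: $- \frac{988404217031}{91840503339} \approx -10.762$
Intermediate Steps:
$x = -59319$
$L{\left(H \right)} = 147$ ($L{\left(H \right)} = 12 - -135 = 12 + 135 = 147$)
$a{\left(R \right)} = 147$
$v = 638400$
$\frac{v}{x} + \frac{a{\left(-1231 \right)}}{-4644743} = \frac{638400}{-59319} + \frac{147}{-4644743} = 638400 \left(- \frac{1}{59319}\right) + 147 \left(- \frac{1}{4644743}\right) = - \frac{212800}{19773} - \frac{147}{4644743} = - \frac{988404217031}{91840503339}$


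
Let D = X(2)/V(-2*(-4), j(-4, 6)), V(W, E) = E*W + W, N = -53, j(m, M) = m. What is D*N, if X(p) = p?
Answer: 53/12 ≈ 4.4167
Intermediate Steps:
V(W, E) = W + E*W
D = -1/12 (D = 2/(((-2*(-4))*(1 - 4))) = 2/((8*(-3))) = 2/(-24) = 2*(-1/24) = -1/12 ≈ -0.083333)
D*N = -1/12*(-53) = 53/12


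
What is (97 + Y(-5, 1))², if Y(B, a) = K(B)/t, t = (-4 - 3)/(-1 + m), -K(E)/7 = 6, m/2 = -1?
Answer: 6241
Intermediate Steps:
m = -2 (m = 2*(-1) = -2)
K(E) = -42 (K(E) = -7*6 = -42)
t = 7/3 (t = (-4 - 3)/(-1 - 2) = -7/(-3) = -7*(-⅓) = 7/3 ≈ 2.3333)
Y(B, a) = -18 (Y(B, a) = -42/7/3 = -42*3/7 = -18)
(97 + Y(-5, 1))² = (97 - 18)² = 79² = 6241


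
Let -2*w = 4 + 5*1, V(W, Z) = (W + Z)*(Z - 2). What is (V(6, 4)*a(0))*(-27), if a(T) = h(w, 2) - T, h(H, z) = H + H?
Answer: 4860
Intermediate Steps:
V(W, Z) = (-2 + Z)*(W + Z) (V(W, Z) = (W + Z)*(-2 + Z) = (-2 + Z)*(W + Z))
w = -9/2 (w = -(4 + 5*1)/2 = -(4 + 5)/2 = -1/2*9 = -9/2 ≈ -4.5000)
h(H, z) = 2*H
a(T) = -9 - T (a(T) = 2*(-9/2) - T = -9 - T)
(V(6, 4)*a(0))*(-27) = ((4**2 - 2*6 - 2*4 + 6*4)*(-9 - 1*0))*(-27) = ((16 - 12 - 8 + 24)*(-9 + 0))*(-27) = (20*(-9))*(-27) = -180*(-27) = 4860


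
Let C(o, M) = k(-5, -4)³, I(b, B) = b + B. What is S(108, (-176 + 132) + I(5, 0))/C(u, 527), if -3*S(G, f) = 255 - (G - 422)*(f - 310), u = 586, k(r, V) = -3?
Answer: -109331/81 ≈ -1349.8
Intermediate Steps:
I(b, B) = B + b
C(o, M) = -27 (C(o, M) = (-3)³ = -27)
S(G, f) = -85 + (-422 + G)*(-310 + f)/3 (S(G, f) = -(255 - (G - 422)*(f - 310))/3 = -(255 - (-422 + G)*(-310 + f))/3 = -85 + (-422 + G)*(-310 + f)/3)
S(108, (-176 + 132) + I(5, 0))/C(u, 527) = (130565/3 - 422*((-176 + 132) + (0 + 5))/3 - 310/3*108 + (⅓)*108*((-176 + 132) + (0 + 5)))/(-27) = (130565/3 - 422*(-44 + 5)/3 - 11160 + (⅓)*108*(-44 + 5))*(-1/27) = (130565/3 - 422/3*(-39) - 11160 + (⅓)*108*(-39))*(-1/27) = (130565/3 + 5486 - 11160 - 1404)*(-1/27) = (109331/3)*(-1/27) = -109331/81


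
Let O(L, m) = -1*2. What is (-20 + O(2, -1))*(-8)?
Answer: 176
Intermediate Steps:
O(L, m) = -2
(-20 + O(2, -1))*(-8) = (-20 - 2)*(-8) = -22*(-8) = 176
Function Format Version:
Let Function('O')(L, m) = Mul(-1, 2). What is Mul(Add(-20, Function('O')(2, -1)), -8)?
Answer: 176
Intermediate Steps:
Function('O')(L, m) = -2
Mul(Add(-20, Function('O')(2, -1)), -8) = Mul(Add(-20, -2), -8) = Mul(-22, -8) = 176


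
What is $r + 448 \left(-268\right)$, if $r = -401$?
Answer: $-120465$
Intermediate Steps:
$r + 448 \left(-268\right) = -401 + 448 \left(-268\right) = -401 - 120064 = -120465$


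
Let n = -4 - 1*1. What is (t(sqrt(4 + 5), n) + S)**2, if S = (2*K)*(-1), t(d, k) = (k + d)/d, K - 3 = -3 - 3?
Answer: 256/9 ≈ 28.444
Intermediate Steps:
K = -3 (K = 3 + (-3 - 3) = 3 - 6 = -3)
n = -5 (n = -4 - 1 = -5)
t(d, k) = (d + k)/d
S = 6 (S = (2*(-3))*(-1) = -6*(-1) = 6)
(t(sqrt(4 + 5), n) + S)**2 = ((sqrt(4 + 5) - 5)/(sqrt(4 + 5)) + 6)**2 = ((sqrt(9) - 5)/(sqrt(9)) + 6)**2 = ((3 - 5)/3 + 6)**2 = ((1/3)*(-2) + 6)**2 = (-2/3 + 6)**2 = (16/3)**2 = 256/9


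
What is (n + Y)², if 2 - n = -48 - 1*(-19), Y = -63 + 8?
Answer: 576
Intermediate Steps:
Y = -55
n = 31 (n = 2 - (-48 - 1*(-19)) = 2 - (-48 + 19) = 2 - 1*(-29) = 2 + 29 = 31)
(n + Y)² = (31 - 55)² = (-24)² = 576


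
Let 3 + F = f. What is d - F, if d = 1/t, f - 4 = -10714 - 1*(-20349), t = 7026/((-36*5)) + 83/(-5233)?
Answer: -59072045778/6130333 ≈ -9636.0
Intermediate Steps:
t = -6130333/156990 (t = 7026/(-180) + 83*(-1/5233) = 7026*(-1/180) - 83/5233 = -1171/30 - 83/5233 = -6130333/156990 ≈ -39.049)
f = 9639 (f = 4 + (-10714 - 1*(-20349)) = 4 + (-10714 + 20349) = 4 + 9635 = 9639)
F = 9636 (F = -3 + 9639 = 9636)
d = -156990/6130333 (d = 1/(-6130333/156990) = -156990/6130333 ≈ -0.025609)
d - F = -156990/6130333 - 1*9636 = -156990/6130333 - 9636 = -59072045778/6130333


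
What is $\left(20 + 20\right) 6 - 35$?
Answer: $205$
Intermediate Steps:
$\left(20 + 20\right) 6 - 35 = 40 \cdot 6 - 35 = 240 - 35 = 205$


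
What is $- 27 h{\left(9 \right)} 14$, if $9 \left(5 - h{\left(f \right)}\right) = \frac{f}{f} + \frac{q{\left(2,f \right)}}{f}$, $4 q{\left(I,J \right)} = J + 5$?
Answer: $- \frac{5495}{3} \approx -1831.7$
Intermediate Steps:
$q{\left(I,J \right)} = \frac{5}{4} + \frac{J}{4}$ ($q{\left(I,J \right)} = \frac{J + 5}{4} = \frac{5 + J}{4} = \frac{5}{4} + \frac{J}{4}$)
$h{\left(f \right)} = \frac{44}{9} - \frac{\frac{5}{4} + \frac{f}{4}}{9 f}$ ($h{\left(f \right)} = 5 - \frac{\frac{f}{f} + \frac{\frac{5}{4} + \frac{f}{4}}{f}}{9} = 5 - \frac{1 + \frac{\frac{5}{4} + \frac{f}{4}}{f}}{9} = 5 - \left(\frac{1}{9} + \frac{\frac{5}{4} + \frac{f}{4}}{9 f}\right) = \frac{44}{9} - \frac{\frac{5}{4} + \frac{f}{4}}{9 f}$)
$- 27 h{\left(9 \right)} 14 = - 27 \frac{5 \left(-1 + 35 \cdot 9\right)}{36 \cdot 9} \cdot 14 = - 27 \cdot \frac{5}{36} \cdot \frac{1}{9} \left(-1 + 315\right) 14 = - 27 \cdot \frac{5}{36} \cdot \frac{1}{9} \cdot 314 \cdot 14 = \left(-27\right) \frac{785}{162} \cdot 14 = \left(- \frac{785}{6}\right) 14 = - \frac{5495}{3}$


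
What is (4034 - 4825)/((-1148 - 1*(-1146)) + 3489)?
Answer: -791/3487 ≈ -0.22684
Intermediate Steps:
(4034 - 4825)/((-1148 - 1*(-1146)) + 3489) = -791/((-1148 + 1146) + 3489) = -791/(-2 + 3489) = -791/3487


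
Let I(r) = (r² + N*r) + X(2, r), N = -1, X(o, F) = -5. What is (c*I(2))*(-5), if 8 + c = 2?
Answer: -90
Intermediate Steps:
c = -6 (c = -8 + 2 = -6)
I(r) = -5 + r² - r (I(r) = (r² - r) - 5 = -5 + r² - r)
(c*I(2))*(-5) = -6*(-5 + 2² - 1*2)*(-5) = -6*(-5 + 4 - 2)*(-5) = -6*(-3)*(-5) = 18*(-5) = -90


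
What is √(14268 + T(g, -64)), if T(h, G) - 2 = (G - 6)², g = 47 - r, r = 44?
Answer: 3*√2130 ≈ 138.46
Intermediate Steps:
g = 3 (g = 47 - 1*44 = 47 - 44 = 3)
T(h, G) = 2 + (-6 + G)² (T(h, G) = 2 + (G - 6)² = 2 + (-6 + G)²)
√(14268 + T(g, -64)) = √(14268 + (2 + (-6 - 64)²)) = √(14268 + (2 + (-70)²)) = √(14268 + (2 + 4900)) = √(14268 + 4902) = √19170 = 3*√2130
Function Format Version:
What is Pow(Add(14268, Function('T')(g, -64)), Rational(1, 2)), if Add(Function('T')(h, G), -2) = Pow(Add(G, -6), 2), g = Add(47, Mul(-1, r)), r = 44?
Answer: Mul(3, Pow(2130, Rational(1, 2))) ≈ 138.46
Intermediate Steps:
g = 3 (g = Add(47, Mul(-1, 44)) = Add(47, -44) = 3)
Function('T')(h, G) = Add(2, Pow(Add(-6, G), 2)) (Function('T')(h, G) = Add(2, Pow(Add(G, -6), 2)) = Add(2, Pow(Add(-6, G), 2)))
Pow(Add(14268, Function('T')(g, -64)), Rational(1, 2)) = Pow(Add(14268, Add(2, Pow(Add(-6, -64), 2))), Rational(1, 2)) = Pow(Add(14268, Add(2, Pow(-70, 2))), Rational(1, 2)) = Pow(Add(14268, Add(2, 4900)), Rational(1, 2)) = Pow(Add(14268, 4902), Rational(1, 2)) = Pow(19170, Rational(1, 2)) = Mul(3, Pow(2130, Rational(1, 2)))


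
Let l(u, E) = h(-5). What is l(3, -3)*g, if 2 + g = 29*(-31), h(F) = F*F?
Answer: -22525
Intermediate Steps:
h(F) = F²
l(u, E) = 25 (l(u, E) = (-5)² = 25)
g = -901 (g = -2 + 29*(-31) = -2 - 899 = -901)
l(3, -3)*g = 25*(-901) = -22525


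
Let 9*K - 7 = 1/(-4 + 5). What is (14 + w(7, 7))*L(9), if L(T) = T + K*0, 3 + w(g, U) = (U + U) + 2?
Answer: 243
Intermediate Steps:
K = 8/9 (K = 7/9 + 1/(9*(-4 + 5)) = 7/9 + (⅑)/1 = 7/9 + (⅑)*1 = 7/9 + ⅑ = 8/9 ≈ 0.88889)
w(g, U) = -1 + 2*U (w(g, U) = -3 + ((U + U) + 2) = -3 + (2*U + 2) = -3 + (2 + 2*U) = -1 + 2*U)
L(T) = T (L(T) = T + (8/9)*0 = T + 0 = T)
(14 + w(7, 7))*L(9) = (14 + (-1 + 2*7))*9 = (14 + (-1 + 14))*9 = (14 + 13)*9 = 27*9 = 243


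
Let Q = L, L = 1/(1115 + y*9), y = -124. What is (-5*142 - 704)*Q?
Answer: 1414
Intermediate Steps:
L = -1 (L = 1/(1115 - 124*9) = 1/(1115 - 1116) = 1/(-1) = -1)
Q = -1
(-5*142 - 704)*Q = (-5*142 - 704)*(-1) = (-710 - 704)*(-1) = -1414*(-1) = 1414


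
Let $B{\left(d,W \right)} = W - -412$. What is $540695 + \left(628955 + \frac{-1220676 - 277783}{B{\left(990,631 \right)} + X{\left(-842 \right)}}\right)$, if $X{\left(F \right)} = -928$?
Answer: $\frac{133011291}{115} \approx 1.1566 \cdot 10^{6}$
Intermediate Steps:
$B{\left(d,W \right)} = 412 + W$ ($B{\left(d,W \right)} = W + 412 = 412 + W$)
$540695 + \left(628955 + \frac{-1220676 - 277783}{B{\left(990,631 \right)} + X{\left(-842 \right)}}\right) = 540695 + \left(628955 + \frac{-1220676 - 277783}{\left(412 + 631\right) - 928}\right) = 540695 + \left(628955 - \frac{1498459}{1043 - 928}\right) = 540695 + \left(628955 - \frac{1498459}{115}\right) = 540695 + \frac{70831366}{115} = \frac{133011291}{115}$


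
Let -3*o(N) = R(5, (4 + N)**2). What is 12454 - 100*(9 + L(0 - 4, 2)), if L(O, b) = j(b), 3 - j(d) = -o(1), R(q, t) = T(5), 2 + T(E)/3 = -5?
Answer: 10554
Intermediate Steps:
T(E) = -21 (T(E) = -6 + 3*(-5) = -6 - 15 = -21)
R(q, t) = -21
o(N) = 7 (o(N) = -1/3*(-21) = 7)
j(d) = 10 (j(d) = 3 - (-1)*7 = 3 - 1*(-7) = 3 + 7 = 10)
L(O, b) = 10
12454 - 100*(9 + L(0 - 4, 2)) = 12454 - 100*(9 + 10) = 12454 - 100*19 = 12454 - 1*1900 = 12454 - 1900 = 10554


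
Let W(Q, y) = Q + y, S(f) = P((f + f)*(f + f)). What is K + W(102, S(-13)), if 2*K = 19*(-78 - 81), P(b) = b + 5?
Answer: -1455/2 ≈ -727.50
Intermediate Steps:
P(b) = 5 + b
S(f) = 5 + 4*f² (S(f) = 5 + (f + f)*(f + f) = 5 + (2*f)*(2*f) = 5 + 4*f²)
K = -3021/2 (K = (19*(-78 - 81))/2 = (19*(-159))/2 = (½)*(-3021) = -3021/2 ≈ -1510.5)
K + W(102, S(-13)) = -3021/2 + (102 + (5 + 4*(-13)²)) = -3021/2 + (102 + (5 + 4*169)) = -3021/2 + (102 + (5 + 676)) = -3021/2 + (102 + 681) = -3021/2 + 783 = -1455/2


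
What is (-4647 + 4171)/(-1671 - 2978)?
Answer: 476/4649 ≈ 0.10239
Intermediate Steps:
(-4647 + 4171)/(-1671 - 2978) = -476/(-4649) = -476*(-1/4649) = 476/4649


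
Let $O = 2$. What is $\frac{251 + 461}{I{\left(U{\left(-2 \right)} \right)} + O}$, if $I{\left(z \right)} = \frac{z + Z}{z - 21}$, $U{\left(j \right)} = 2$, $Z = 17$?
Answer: $712$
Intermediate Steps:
$I{\left(z \right)} = \frac{17 + z}{-21 + z}$ ($I{\left(z \right)} = \frac{z + 17}{z - 21} = \frac{17 + z}{-21 + z}$)
$\frac{251 + 461}{I{\left(U{\left(-2 \right)} \right)} + O} = \frac{251 + 461}{\frac{17 + 2}{-21 + 2} + 2} = \frac{712}{\frac{1}{-19} \cdot 19 + 2} = \frac{712}{\left(- \frac{1}{19}\right) 19 + 2} = \frac{712}{-1 + 2} = \frac{712}{1} = 712 \cdot 1 = 712$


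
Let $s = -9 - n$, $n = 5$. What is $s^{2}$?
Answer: $196$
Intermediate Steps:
$s = -14$ ($s = -9 - 5 = -14$)
$s^{2} = \left(-14\right)^{2} = 196$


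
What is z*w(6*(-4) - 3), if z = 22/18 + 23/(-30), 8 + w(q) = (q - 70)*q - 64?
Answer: 11603/10 ≈ 1160.3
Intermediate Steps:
w(q) = -72 + q*(-70 + q) (w(q) = -8 + ((q - 70)*q - 64) = -8 + ((-70 + q)*q - 64) = -8 + (q*(-70 + q) - 64) = -8 + (-64 + q*(-70 + q)) = -72 + q*(-70 + q))
z = 41/90 (z = 22*(1/18) + 23*(-1/30) = 11/9 - 23/30 = 41/90 ≈ 0.45556)
z*w(6*(-4) - 3) = 41*(-72 + (6*(-4) - 3)² - 70*(6*(-4) - 3))/90 = 41*(-72 + (-24 - 3)² - 70*(-24 - 3))/90 = 41*(-72 + (-27)² - 70*(-27))/90 = 41*(-72 + 729 + 1890)/90 = (41/90)*2547 = 11603/10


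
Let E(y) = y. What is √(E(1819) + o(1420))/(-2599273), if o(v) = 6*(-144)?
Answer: -√955/2599273 ≈ -1.1889e-5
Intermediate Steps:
o(v) = -864
√(E(1819) + o(1420))/(-2599273) = √(1819 - 864)/(-2599273) = √955*(-1/2599273) = -√955/2599273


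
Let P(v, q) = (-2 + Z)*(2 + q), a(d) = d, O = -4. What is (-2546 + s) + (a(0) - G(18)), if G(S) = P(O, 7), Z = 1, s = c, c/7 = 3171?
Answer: 19660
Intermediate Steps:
c = 22197 (c = 7*3171 = 22197)
s = 22197
P(v, q) = -2 - q (P(v, q) = (-2 + 1)*(2 + q) = -(2 + q) = -2 - q)
G(S) = -9 (G(S) = -2 - 1*7 = -2 - 7 = -9)
(-2546 + s) + (a(0) - G(18)) = (-2546 + 22197) + (0 - 1*(-9)) = 19651 + (0 + 9) = 19651 + 9 = 19660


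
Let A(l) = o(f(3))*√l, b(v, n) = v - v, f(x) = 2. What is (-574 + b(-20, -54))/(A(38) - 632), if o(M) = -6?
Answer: 45346/49757 - 861*√38/99514 ≈ 0.85801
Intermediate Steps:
b(v, n) = 0
A(l) = -6*√l
(-574 + b(-20, -54))/(A(38) - 632) = (-574 + 0)/(-6*√38 - 632) = -574/(-632 - 6*√38)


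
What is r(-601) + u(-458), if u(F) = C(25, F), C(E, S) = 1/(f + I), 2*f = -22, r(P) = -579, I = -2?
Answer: -7528/13 ≈ -579.08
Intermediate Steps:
f = -11 (f = (½)*(-22) = -11)
C(E, S) = -1/13 (C(E, S) = 1/(-11 - 2) = 1/(-13) = -1/13)
u(F) = -1/13
r(-601) + u(-458) = -579 - 1/13 = -7528/13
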